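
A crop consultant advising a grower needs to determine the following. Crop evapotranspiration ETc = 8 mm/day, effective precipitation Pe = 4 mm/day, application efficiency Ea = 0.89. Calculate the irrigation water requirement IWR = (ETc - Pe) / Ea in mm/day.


IWR = (ETc - Pe) / Ea
    = (8 - 4) / 0.89
    = 4 / 0.89
    = 4.49 mm/day


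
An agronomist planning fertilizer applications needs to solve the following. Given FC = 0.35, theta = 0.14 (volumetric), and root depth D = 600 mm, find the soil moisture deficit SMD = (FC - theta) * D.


SMD = (FC - theta) * D
    = (0.35 - 0.14) * 600
    = 0.210 * 600
    = 126 mm


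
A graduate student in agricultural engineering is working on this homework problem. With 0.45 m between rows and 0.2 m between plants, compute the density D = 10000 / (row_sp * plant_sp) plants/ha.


D = 10000 / (row_sp * plant_sp)
  = 10000 / (0.45 * 0.2)
  = 10000 / 0.0900
  = 111111.11 plants/ha


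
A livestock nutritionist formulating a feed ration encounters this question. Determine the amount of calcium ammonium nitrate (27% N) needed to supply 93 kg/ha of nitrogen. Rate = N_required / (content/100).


Rate = N_required / (N_content / 100)
     = 93 / (27 / 100)
     = 93 / 0.27
     = 344.44 kg/ha


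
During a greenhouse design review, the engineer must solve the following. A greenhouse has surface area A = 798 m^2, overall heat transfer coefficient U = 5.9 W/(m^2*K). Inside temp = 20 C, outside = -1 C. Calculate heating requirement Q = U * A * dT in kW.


dT = 20 - (-1) = 21 K
Q = U * A * dT
  = 5.9 * 798 * 21
  = 98872.20 W = 98.87 kW


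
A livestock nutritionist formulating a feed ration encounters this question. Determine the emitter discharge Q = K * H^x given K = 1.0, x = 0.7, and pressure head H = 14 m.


Q = K * H^x
  = 1.0 * 14^0.7
  = 1.0 * 6.3429
  = 6.34 L/h


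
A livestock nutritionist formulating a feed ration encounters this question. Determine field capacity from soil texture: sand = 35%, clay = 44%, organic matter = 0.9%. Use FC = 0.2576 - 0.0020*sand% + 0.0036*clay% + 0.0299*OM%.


FC = 0.2576 - 0.0020*35 + 0.0036*44 + 0.0299*0.9
   = 0.2576 - 0.0700 + 0.1584 + 0.0269
   = 0.3729


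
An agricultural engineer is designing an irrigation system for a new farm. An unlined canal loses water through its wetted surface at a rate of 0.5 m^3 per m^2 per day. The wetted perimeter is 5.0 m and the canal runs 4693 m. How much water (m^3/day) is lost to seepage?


S = C * P * L
  = 0.5 * 5.0 * 4693
  = 11732.50 m^3/day


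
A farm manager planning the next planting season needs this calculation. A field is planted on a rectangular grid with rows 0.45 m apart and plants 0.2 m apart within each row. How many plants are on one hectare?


D = 10000 / (row_sp * plant_sp)
  = 10000 / (0.45 * 0.2)
  = 10000 / 0.0900
  = 111111.11 plants/ha


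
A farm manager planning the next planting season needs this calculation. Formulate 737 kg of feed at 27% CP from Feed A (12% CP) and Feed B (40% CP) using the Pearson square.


parts_A = CP_b - target = 40 - 27 = 13
parts_B = target - CP_a = 27 - 12 = 15
total_parts = 13 + 15 = 28
Feed A = 737 * 13 / 28 = 342.18 kg
Feed B = 737 * 15 / 28 = 394.82 kg

342.18 kg


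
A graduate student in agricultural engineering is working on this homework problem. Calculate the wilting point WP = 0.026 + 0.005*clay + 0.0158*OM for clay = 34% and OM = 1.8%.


WP = 0.026 + 0.005*34 + 0.0158*1.8
   = 0.026 + 0.1700 + 0.0284
   = 0.2244


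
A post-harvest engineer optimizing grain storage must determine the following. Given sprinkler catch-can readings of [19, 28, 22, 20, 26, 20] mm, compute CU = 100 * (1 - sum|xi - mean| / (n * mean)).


xbar = 135 / 6 = 22.500
sum|xi - xbar| = 18
CU = 100 * (1 - 18 / (6 * 22.500))
   = 100 * (1 - 0.1333)
   = 86.67%


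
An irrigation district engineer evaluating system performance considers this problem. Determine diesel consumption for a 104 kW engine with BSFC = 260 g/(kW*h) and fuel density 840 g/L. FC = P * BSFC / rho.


FC = P * BSFC / rho_fuel
   = 104 * 260 / 840
   = 27040 / 840
   = 32.19 L/h


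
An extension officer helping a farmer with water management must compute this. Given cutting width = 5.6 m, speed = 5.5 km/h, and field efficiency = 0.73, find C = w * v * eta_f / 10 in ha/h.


C = w * v * eta_f / 10
  = 5.6 * 5.5 * 0.73 / 10
  = 22.48 / 10
  = 2.25 ha/h


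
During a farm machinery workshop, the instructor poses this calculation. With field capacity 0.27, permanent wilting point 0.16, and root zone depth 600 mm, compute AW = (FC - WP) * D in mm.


AW = (FC - WP) * D
   = (0.27 - 0.16) * 600
   = 0.11 * 600
   = 66 mm


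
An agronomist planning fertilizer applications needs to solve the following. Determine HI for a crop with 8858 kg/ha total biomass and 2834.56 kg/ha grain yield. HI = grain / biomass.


HI = grain_yield / biomass
   = 2834.56 / 8858
   = 0.32


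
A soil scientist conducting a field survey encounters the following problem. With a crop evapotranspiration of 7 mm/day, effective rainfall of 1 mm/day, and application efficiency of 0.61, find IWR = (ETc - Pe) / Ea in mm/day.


IWR = (ETc - Pe) / Ea
    = (7 - 1) / 0.61
    = 6 / 0.61
    = 9.84 mm/day


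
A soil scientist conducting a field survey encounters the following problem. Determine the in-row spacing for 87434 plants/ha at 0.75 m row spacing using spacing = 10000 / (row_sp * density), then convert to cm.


spacing = 10000 / (row_sp * density)
        = 10000 / (0.75 * 87434)
        = 10000 / 65575.50
        = 0.15250 m = 15.25 cm


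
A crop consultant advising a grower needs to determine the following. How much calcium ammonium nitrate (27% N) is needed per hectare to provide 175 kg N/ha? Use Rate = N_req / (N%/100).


Rate = N_required / (N_content / 100)
     = 175 / (27 / 100)
     = 175 / 0.27
     = 648.15 kg/ha


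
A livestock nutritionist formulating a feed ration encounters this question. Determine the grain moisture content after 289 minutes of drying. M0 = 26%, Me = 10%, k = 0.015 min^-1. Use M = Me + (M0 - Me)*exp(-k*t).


M = Me + (M0 - Me) * e^(-k*t)
  = 10 + (26 - 10) * e^(-0.015*289)
  = 10 + 16 * e^(-4.335)
  = 10 + 16 * 0.01310
  = 10 + 0.2096
  = 10.21%


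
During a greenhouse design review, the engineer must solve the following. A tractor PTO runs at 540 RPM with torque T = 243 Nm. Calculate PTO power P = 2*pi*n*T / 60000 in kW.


P = 2*pi*n*T / 60000
  = 2*pi * 540 * 243 / 60000
  = 824479.58 / 60000
  = 13.74 kW


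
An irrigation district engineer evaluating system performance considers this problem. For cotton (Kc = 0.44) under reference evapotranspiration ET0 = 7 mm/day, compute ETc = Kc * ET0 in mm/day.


ETc = Kc * ET0
    = 0.44 * 7
    = 3.08 mm/day


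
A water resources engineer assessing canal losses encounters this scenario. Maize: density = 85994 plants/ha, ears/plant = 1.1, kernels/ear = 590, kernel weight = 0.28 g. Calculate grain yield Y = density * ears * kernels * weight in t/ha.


Y = density * ears * kernels * kw
  = 85994 * 1.1 * 590 * 0.28 g/ha
  = 15626829.68 g/ha
  = 15626.83 kg/ha = 15.63 t/ha


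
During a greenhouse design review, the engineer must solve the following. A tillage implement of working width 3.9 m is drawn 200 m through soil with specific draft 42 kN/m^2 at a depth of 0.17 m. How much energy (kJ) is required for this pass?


E = k * d * w * L
  = 42 * 0.17 * 3.9 * 200
  = 5569.20 kJ


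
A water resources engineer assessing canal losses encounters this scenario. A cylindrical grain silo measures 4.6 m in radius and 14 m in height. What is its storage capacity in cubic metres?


V = pi * r^2 * h
  = pi * 4.6^2 * 14
  = pi * 21.16 * 14
  = 930.67 m^3


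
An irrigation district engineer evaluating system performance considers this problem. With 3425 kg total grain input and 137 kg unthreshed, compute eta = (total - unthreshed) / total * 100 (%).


eta = (total - unthreshed) / total * 100
    = (3425 - 137) / 3425 * 100
    = 3288 / 3425 * 100
    = 96%


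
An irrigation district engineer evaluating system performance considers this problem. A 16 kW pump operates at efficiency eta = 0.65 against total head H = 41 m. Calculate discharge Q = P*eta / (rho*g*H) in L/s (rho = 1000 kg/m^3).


Q = (P * 1000 * eta) / (rho * g * H)
  = (16 * 1000 * 0.65) / (1000 * 9.81 * 41)
  = 10400 / 402210
  = 0.02586 m^3/s = 25.86 L/s


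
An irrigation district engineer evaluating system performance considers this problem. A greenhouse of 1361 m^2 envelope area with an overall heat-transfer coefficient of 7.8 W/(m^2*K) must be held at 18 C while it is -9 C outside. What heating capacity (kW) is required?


dT = 18 - (-9) = 27 K
Q = U * A * dT
  = 7.8 * 1361 * 27
  = 286626.60 W = 286.63 kW


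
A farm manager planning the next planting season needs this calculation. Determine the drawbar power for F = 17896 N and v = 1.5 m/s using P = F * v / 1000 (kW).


P = F * v / 1000
  = 17896 * 1.5 / 1000
  = 26844 / 1000
  = 26.84 kW


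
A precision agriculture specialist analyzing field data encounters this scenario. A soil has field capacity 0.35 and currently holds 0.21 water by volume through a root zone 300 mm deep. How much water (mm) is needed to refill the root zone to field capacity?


SMD = (FC - theta) * D
    = (0.35 - 0.21) * 300
    = 0.140 * 300
    = 42 mm


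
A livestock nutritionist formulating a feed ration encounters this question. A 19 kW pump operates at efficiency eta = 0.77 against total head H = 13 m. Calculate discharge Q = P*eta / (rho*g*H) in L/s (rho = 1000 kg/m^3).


Q = (P * 1000 * eta) / (rho * g * H)
  = (19 * 1000 * 0.77) / (1000 * 9.81 * 13)
  = 14630 / 127530
  = 0.11472 m^3/s = 114.72 L/s


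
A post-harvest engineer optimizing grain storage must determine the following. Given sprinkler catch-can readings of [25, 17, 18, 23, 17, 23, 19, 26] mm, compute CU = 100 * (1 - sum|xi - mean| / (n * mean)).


xbar = 168 / 8 = 21
sum|xi - xbar| = 26
CU = 100 * (1 - 26 / (8 * 21))
   = 100 * (1 - 0.1548)
   = 84.52%


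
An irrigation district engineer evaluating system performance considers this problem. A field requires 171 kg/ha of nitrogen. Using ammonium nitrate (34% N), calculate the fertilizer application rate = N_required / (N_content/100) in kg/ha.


Rate = N_required / (N_content / 100)
     = 171 / (34 / 100)
     = 171 / 0.34
     = 502.94 kg/ha


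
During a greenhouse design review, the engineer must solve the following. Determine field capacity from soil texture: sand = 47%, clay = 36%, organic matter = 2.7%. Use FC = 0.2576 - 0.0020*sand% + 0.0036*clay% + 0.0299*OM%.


FC = 0.2576 - 0.0020*47 + 0.0036*36 + 0.0299*2.7
   = 0.2576 - 0.0940 + 0.1296 + 0.0807
   = 0.3739


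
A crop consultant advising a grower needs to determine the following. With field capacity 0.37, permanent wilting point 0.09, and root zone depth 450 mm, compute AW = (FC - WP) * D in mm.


AW = (FC - WP) * D
   = (0.37 - 0.09) * 450
   = 0.28 * 450
   = 126 mm


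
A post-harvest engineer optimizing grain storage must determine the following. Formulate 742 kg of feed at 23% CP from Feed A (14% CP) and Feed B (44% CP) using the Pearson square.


parts_A = CP_b - target = 44 - 23 = 21
parts_B = target - CP_a = 23 - 14 = 9
total_parts = 21 + 9 = 30
Feed A = 742 * 21 / 30 = 519.40 kg
Feed B = 742 * 9 / 30 = 222.60 kg

519.40 kg


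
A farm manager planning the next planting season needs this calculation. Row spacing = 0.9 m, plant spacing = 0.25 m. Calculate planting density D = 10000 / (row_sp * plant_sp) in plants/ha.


D = 10000 / (row_sp * plant_sp)
  = 10000 / (0.9 * 0.25)
  = 10000 / 0.2250
  = 44444.44 plants/ha


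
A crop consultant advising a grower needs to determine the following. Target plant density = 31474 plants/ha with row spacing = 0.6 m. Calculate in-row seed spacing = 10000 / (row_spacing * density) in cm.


spacing = 10000 / (row_sp * density)
        = 10000 / (0.6 * 31474)
        = 10000 / 18884.40
        = 0.52954 m = 52.95 cm


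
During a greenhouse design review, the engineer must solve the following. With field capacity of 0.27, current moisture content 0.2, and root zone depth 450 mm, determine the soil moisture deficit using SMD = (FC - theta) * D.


SMD = (FC - theta) * D
    = (0.27 - 0.2) * 450
    = 0.070 * 450
    = 31.50 mm


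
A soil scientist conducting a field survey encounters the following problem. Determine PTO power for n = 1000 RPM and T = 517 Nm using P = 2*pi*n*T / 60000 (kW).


P = 2*pi*n*T / 60000
  = 2*pi * 1000 * 517 / 60000
  = 3248406.80 / 60000
  = 54.14 kW


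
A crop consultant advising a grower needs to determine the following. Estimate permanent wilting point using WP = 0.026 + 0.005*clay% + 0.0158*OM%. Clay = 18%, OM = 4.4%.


WP = 0.026 + 0.005*18 + 0.0158*4.4
   = 0.026 + 0.0900 + 0.0695
   = 0.1855


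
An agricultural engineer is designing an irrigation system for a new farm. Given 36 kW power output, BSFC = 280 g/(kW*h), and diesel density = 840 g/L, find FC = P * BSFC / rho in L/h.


FC = P * BSFC / rho_fuel
   = 36 * 280 / 840
   = 10080 / 840
   = 12 L/h


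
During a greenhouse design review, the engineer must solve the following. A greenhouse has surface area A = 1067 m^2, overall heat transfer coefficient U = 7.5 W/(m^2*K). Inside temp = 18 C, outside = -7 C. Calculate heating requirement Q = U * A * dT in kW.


dT = 18 - (-7) = 25 K
Q = U * A * dT
  = 7.5 * 1067 * 25
  = 200062.50 W = 200.06 kW


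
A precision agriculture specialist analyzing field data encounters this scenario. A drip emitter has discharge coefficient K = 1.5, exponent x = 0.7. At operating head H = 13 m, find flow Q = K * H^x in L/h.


Q = K * H^x
  = 1.5 * 13^0.7
  = 1.5 * 6.0223
  = 9.03 L/h


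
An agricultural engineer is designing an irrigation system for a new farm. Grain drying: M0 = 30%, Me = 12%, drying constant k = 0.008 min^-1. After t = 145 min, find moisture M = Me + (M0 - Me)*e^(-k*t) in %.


M = Me + (M0 - Me) * e^(-k*t)
  = 12 + (30 - 12) * e^(-0.008*145)
  = 12 + 18 * e^(-1.160)
  = 12 + 18 * 0.31349
  = 12 + 5.6428
  = 17.64%


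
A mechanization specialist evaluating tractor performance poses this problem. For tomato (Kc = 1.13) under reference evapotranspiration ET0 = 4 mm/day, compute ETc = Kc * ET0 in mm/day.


ETc = Kc * ET0
    = 1.13 * 4
    = 4.52 mm/day


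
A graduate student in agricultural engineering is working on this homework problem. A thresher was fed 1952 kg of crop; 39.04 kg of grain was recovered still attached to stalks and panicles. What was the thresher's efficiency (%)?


eta = (total - unthreshed) / total * 100
    = (1952 - 39.04) / 1952 * 100
    = 1912.96 / 1952 * 100
    = 98%


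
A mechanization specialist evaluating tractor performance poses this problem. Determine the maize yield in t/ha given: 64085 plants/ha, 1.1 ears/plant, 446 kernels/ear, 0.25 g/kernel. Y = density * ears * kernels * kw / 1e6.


Y = density * ears * kernels * kw
  = 64085 * 1.1 * 446 * 0.25 g/ha
  = 7860025.25 g/ha
  = 7860.03 kg/ha = 7.86 t/ha


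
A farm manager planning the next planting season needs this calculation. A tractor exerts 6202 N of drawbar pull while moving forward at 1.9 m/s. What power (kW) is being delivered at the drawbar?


P = F * v / 1000
  = 6202 * 1.9 / 1000
  = 11783.80 / 1000
  = 11.78 kW


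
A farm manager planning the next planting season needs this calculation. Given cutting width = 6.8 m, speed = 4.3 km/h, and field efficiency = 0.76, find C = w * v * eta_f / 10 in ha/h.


C = w * v * eta_f / 10
  = 6.8 * 4.3 * 0.76 / 10
  = 22.22 / 10
  = 2.22 ha/h


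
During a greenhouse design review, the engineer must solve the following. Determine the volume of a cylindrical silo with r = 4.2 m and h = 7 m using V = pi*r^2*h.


V = pi * r^2 * h
  = pi * 4.2^2 * 7
  = pi * 17.64 * 7
  = 387.92 m^3


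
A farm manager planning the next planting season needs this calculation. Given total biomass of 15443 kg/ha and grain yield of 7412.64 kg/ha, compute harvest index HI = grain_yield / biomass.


HI = grain_yield / biomass
   = 7412.64 / 15443
   = 0.48


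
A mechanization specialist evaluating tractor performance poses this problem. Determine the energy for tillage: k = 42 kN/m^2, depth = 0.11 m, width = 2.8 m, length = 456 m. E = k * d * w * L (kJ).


E = k * d * w * L
  = 42 * 0.11 * 2.8 * 456
  = 5898.82 kJ


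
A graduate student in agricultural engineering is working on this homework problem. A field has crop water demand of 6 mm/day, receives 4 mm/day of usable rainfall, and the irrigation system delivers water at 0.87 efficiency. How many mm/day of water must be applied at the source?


IWR = (ETc - Pe) / Ea
    = (6 - 4) / 0.87
    = 2 / 0.87
    = 2.30 mm/day


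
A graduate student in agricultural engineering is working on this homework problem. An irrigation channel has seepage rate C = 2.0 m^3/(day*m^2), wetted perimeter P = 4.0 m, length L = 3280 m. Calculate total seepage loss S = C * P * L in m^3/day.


S = C * P * L
  = 2.0 * 4.0 * 3280
  = 26240 m^3/day


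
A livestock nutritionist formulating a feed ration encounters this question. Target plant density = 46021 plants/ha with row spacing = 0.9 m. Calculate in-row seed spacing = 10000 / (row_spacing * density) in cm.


spacing = 10000 / (row_sp * density)
        = 10000 / (0.9 * 46021)
        = 10000 / 41418.90
        = 0.24144 m = 24.14 cm


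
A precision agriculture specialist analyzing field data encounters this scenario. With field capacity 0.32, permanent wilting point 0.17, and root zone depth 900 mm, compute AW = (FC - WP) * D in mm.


AW = (FC - WP) * D
   = (0.32 - 0.17) * 900
   = 0.15 * 900
   = 135 mm


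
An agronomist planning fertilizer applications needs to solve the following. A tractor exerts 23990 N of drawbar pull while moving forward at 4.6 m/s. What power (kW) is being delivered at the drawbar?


P = F * v / 1000
  = 23990 * 4.6 / 1000
  = 110354 / 1000
  = 110.35 kW


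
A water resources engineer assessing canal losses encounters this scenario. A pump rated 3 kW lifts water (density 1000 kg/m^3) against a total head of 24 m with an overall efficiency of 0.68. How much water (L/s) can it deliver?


Q = (P * 1000 * eta) / (rho * g * H)
  = (3 * 1000 * 0.68) / (1000 * 9.81 * 24)
  = 2040 / 235440
  = 0.00866 m^3/s = 8.66 L/s


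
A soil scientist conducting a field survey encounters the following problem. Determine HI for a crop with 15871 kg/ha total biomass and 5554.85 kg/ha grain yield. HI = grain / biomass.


HI = grain_yield / biomass
   = 5554.85 / 15871
   = 0.35


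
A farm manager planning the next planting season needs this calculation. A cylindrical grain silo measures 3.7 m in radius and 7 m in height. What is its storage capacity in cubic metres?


V = pi * r^2 * h
  = pi * 3.7^2 * 7
  = pi * 13.69 * 7
  = 301.06 m^3


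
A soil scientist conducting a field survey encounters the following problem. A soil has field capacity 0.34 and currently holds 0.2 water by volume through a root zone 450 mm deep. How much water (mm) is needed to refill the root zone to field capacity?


SMD = (FC - theta) * D
    = (0.34 - 0.2) * 450
    = 0.140 * 450
    = 63 mm


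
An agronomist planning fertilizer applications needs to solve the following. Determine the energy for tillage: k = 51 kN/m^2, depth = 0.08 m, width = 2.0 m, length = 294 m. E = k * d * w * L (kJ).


E = k * d * w * L
  = 51 * 0.08 * 2.0 * 294
  = 2399.04 kJ


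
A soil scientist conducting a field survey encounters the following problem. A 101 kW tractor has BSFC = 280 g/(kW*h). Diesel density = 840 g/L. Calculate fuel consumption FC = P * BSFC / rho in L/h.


FC = P * BSFC / rho_fuel
   = 101 * 280 / 840
   = 28280 / 840
   = 33.67 L/h


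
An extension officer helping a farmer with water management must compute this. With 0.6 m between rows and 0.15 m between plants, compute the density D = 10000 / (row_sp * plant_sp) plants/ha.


D = 10000 / (row_sp * plant_sp)
  = 10000 / (0.6 * 0.15)
  = 10000 / 0.0900
  = 111111.11 plants/ha


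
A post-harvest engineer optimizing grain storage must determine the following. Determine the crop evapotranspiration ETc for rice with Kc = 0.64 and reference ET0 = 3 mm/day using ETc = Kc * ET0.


ETc = Kc * ET0
    = 0.64 * 3
    = 1.92 mm/day


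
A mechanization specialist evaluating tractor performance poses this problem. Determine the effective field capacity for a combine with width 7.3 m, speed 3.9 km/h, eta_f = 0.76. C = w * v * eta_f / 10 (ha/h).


C = w * v * eta_f / 10
  = 7.3 * 3.9 * 0.76 / 10
  = 21.64 / 10
  = 2.16 ha/h


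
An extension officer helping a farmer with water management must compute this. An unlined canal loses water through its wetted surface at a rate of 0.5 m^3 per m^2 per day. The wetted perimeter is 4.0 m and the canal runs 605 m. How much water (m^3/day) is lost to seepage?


S = C * P * L
  = 0.5 * 4.0 * 605
  = 1210 m^3/day


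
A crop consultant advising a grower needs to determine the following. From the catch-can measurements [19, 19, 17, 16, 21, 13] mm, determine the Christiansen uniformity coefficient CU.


xbar = 105 / 6 = 17.500
sum|xi - xbar| = 13
CU = 100 * (1 - 13 / (6 * 17.500))
   = 100 * (1 - 0.1238)
   = 87.62%


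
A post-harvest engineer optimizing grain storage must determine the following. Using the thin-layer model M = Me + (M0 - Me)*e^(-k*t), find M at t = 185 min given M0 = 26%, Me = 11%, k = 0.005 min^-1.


M = Me + (M0 - Me) * e^(-k*t)
  = 11 + (26 - 11) * e^(-0.005*185)
  = 11 + 15 * e^(-0.925)
  = 11 + 15 * 0.39653
  = 11 + 5.9480
  = 16.95%


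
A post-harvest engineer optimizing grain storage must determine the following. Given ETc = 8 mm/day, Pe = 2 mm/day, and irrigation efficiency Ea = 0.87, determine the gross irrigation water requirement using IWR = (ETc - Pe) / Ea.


IWR = (ETc - Pe) / Ea
    = (8 - 2) / 0.87
    = 6 / 0.87
    = 6.90 mm/day


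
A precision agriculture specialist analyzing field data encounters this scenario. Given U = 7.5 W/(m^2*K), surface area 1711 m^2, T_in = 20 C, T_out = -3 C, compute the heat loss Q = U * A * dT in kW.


dT = 20 - (-3) = 23 K
Q = U * A * dT
  = 7.5 * 1711 * 23
  = 295147.50 W = 295.15 kW


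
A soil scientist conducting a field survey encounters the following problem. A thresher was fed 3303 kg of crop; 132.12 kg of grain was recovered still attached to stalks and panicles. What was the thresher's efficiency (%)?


eta = (total - unthreshed) / total * 100
    = (3303 - 132.12) / 3303 * 100
    = 3170.88 / 3303 * 100
    = 96%


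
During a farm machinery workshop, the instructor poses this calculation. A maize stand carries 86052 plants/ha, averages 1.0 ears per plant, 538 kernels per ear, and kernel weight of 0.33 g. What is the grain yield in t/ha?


Y = density * ears * kernels * kw
  = 86052 * 1.0 * 538 * 0.33 g/ha
  = 15277672.08 g/ha
  = 15277.67 kg/ha = 15.28 t/ha


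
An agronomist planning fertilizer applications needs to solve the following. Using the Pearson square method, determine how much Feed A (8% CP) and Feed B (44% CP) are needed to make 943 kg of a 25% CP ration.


parts_A = CP_b - target = 44 - 25 = 19
parts_B = target - CP_a = 25 - 8 = 17
total_parts = 19 + 17 = 36
Feed A = 943 * 19 / 36 = 497.69 kg
Feed B = 943 * 17 / 36 = 445.31 kg

497.69 kg


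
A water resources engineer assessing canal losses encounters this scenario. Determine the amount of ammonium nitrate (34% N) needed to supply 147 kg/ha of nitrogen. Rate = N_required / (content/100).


Rate = N_required / (N_content / 100)
     = 147 / (34 / 100)
     = 147 / 0.34
     = 432.35 kg/ha


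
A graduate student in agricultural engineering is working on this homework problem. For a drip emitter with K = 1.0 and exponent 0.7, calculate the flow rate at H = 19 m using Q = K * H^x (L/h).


Q = K * H^x
  = 1.0 * 19^0.7
  = 1.0 * 7.8547
  = 7.85 L/h


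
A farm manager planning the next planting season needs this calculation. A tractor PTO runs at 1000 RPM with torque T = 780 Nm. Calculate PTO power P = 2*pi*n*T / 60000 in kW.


P = 2*pi*n*T / 60000
  = 2*pi * 1000 * 780 / 60000
  = 4900884.54 / 60000
  = 81.68 kW


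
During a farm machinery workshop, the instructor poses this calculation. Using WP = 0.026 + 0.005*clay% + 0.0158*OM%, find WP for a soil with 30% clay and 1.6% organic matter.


WP = 0.026 + 0.005*30 + 0.0158*1.6
   = 0.026 + 0.1500 + 0.0253
   = 0.2013


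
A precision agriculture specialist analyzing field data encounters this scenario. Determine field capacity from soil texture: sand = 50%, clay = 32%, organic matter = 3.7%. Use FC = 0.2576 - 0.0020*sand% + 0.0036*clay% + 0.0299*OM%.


FC = 0.2576 - 0.0020*50 + 0.0036*32 + 0.0299*3.7
   = 0.2576 - 0.1000 + 0.1152 + 0.1106
   = 0.3834


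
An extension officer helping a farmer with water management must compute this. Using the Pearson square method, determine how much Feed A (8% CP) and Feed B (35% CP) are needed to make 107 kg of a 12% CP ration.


parts_A = CP_b - target = 35 - 12 = 23
parts_B = target - CP_a = 12 - 8 = 4
total_parts = 23 + 4 = 27
Feed A = 107 * 23 / 27 = 91.15 kg
Feed B = 107 * 4 / 27 = 15.85 kg

91.15 kg


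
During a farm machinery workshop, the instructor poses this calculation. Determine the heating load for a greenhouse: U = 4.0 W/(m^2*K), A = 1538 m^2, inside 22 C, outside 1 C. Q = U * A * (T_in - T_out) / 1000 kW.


dT = 22 - (1) = 21 K
Q = U * A * dT
  = 4.0 * 1538 * 21
  = 129192 W = 129.19 kW


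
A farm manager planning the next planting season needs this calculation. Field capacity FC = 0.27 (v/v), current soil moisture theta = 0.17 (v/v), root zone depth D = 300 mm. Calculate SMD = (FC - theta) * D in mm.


SMD = (FC - theta) * D
    = (0.27 - 0.17) * 300
    = 0.100 * 300
    = 30 mm


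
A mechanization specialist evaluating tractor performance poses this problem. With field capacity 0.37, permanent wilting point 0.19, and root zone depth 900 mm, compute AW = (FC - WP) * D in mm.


AW = (FC - WP) * D
   = (0.37 - 0.19) * 900
   = 0.18 * 900
   = 162 mm


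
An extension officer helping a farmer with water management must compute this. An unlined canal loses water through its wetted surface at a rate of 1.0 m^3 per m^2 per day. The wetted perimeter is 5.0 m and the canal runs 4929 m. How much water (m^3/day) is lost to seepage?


S = C * P * L
  = 1.0 * 5.0 * 4929
  = 24645 m^3/day


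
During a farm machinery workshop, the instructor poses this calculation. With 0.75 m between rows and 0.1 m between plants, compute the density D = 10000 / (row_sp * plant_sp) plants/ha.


D = 10000 / (row_sp * plant_sp)
  = 10000 / (0.75 * 0.1)
  = 10000 / 0.0750
  = 133333.33 plants/ha


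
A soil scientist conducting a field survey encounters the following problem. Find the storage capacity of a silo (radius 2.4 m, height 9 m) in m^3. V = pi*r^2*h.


V = pi * r^2 * h
  = pi * 2.4^2 * 9
  = pi * 5.76 * 9
  = 162.86 m^3


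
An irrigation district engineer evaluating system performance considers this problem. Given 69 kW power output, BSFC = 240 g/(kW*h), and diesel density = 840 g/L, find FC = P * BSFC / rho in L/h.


FC = P * BSFC / rho_fuel
   = 69 * 240 / 840
   = 16560 / 840
   = 19.71 L/h


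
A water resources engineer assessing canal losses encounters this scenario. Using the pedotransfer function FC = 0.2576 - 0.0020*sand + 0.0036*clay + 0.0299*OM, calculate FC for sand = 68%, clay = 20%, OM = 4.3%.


FC = 0.2576 - 0.0020*68 + 0.0036*20 + 0.0299*4.3
   = 0.2576 - 0.1360 + 0.0720 + 0.1286
   = 0.3222


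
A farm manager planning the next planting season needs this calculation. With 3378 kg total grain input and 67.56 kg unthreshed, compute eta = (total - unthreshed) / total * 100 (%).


eta = (total - unthreshed) / total * 100
    = (3378 - 67.56) / 3378 * 100
    = 3310.44 / 3378 * 100
    = 98%


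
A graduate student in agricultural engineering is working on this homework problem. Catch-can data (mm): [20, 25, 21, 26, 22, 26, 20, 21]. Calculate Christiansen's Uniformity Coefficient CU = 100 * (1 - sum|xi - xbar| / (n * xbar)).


xbar = 181 / 8 = 22.625
sum|xi - xbar| = 18.250
CU = 100 * (1 - 18.250 / (8 * 22.625))
   = 100 * (1 - 0.1008)
   = 89.92%


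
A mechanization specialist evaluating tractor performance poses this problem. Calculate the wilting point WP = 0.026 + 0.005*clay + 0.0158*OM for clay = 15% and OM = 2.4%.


WP = 0.026 + 0.005*15 + 0.0158*2.4
   = 0.026 + 0.0750 + 0.0379
   = 0.1389


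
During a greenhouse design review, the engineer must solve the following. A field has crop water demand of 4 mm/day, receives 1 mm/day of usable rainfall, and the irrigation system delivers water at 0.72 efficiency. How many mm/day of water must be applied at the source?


IWR = (ETc - Pe) / Ea
    = (4 - 1) / 0.72
    = 3 / 0.72
    = 4.17 mm/day


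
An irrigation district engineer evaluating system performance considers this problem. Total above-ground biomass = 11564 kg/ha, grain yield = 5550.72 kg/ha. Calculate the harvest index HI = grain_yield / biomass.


HI = grain_yield / biomass
   = 5550.72 / 11564
   = 0.48


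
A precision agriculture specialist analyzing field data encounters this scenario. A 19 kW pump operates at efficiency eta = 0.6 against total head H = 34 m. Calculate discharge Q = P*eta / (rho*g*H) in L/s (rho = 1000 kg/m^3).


Q = (P * 1000 * eta) / (rho * g * H)
  = (19 * 1000 * 0.6) / (1000 * 9.81 * 34)
  = 11400 / 333540
  = 0.03418 m^3/s = 34.18 L/s


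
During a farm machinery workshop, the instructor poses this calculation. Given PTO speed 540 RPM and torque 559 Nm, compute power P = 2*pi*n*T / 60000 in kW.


P = 2*pi*n*T / 60000
  = 2*pi * 540 * 559 / 60000
  = 1896642.32 / 60000
  = 31.61 kW


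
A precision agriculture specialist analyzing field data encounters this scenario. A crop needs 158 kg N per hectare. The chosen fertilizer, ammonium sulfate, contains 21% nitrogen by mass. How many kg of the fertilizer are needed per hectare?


Rate = N_required / (N_content / 100)
     = 158 / (21 / 100)
     = 158 / 0.21
     = 752.38 kg/ha


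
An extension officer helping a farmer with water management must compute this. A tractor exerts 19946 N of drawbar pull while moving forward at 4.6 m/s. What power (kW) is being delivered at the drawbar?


P = F * v / 1000
  = 19946 * 4.6 / 1000
  = 91751.60 / 1000
  = 91.75 kW


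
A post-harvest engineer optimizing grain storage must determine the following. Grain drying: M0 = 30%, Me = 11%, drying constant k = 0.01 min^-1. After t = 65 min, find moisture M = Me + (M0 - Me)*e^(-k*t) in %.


M = Me + (M0 - Me) * e^(-k*t)
  = 11 + (30 - 11) * e^(-0.01*65)
  = 11 + 19 * e^(-0.650)
  = 11 + 19 * 0.52205
  = 11 + 9.9189
  = 20.92%


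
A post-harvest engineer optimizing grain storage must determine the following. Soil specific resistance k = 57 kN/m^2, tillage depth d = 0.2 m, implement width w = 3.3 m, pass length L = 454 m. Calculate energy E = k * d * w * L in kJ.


E = k * d * w * L
  = 57 * 0.2 * 3.3 * 454
  = 17079.48 kJ


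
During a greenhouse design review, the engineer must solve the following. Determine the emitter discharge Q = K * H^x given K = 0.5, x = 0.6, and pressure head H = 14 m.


Q = K * H^x
  = 0.5 * 14^0.6
  = 0.5 * 4.8717
  = 2.44 L/h


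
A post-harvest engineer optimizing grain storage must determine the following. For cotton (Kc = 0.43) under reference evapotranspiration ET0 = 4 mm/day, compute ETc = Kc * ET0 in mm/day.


ETc = Kc * ET0
    = 0.43 * 4
    = 1.72 mm/day


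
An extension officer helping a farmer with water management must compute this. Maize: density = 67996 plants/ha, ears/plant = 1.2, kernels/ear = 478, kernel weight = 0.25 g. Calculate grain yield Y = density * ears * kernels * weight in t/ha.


Y = density * ears * kernels * kw
  = 67996 * 1.2 * 478 * 0.25 g/ha
  = 9750626.40 g/ha
  = 9750.63 kg/ha = 9.75 t/ha


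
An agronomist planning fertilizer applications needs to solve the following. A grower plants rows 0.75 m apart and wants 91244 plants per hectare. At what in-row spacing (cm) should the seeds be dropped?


spacing = 10000 / (row_sp * density)
        = 10000 / (0.75 * 91244)
        = 10000 / 68433
        = 0.14613 m = 14.61 cm


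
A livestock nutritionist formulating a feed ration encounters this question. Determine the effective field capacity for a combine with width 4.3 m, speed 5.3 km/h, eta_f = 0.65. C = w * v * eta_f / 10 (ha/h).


C = w * v * eta_f / 10
  = 4.3 * 5.3 * 0.65 / 10
  = 14.81 / 10
  = 1.48 ha/h


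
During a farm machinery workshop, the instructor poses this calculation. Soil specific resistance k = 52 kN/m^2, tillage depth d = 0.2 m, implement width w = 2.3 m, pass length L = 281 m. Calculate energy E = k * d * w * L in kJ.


E = k * d * w * L
  = 52 * 0.2 * 2.3 * 281
  = 6721.52 kJ


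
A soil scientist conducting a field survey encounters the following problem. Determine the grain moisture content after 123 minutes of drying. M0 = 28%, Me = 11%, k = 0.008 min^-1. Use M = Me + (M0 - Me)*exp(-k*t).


M = Me + (M0 - Me) * e^(-k*t)
  = 11 + (28 - 11) * e^(-0.008*123)
  = 11 + 17 * e^(-0.984)
  = 11 + 17 * 0.37381
  = 11 + 6.3548
  = 17.35%


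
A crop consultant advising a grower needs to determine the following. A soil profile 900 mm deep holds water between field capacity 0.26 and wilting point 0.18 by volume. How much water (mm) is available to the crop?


AW = (FC - WP) * D
   = (0.26 - 0.18) * 900
   = 0.08 * 900
   = 72 mm


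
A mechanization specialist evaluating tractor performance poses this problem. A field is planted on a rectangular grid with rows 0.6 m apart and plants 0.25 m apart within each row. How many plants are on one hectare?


D = 10000 / (row_sp * plant_sp)
  = 10000 / (0.6 * 0.25)
  = 10000 / 0.1500
  = 66666.67 plants/ha


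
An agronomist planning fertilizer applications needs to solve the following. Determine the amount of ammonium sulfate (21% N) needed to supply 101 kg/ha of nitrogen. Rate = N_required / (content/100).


Rate = N_required / (N_content / 100)
     = 101 / (21 / 100)
     = 101 / 0.21
     = 480.95 kg/ha


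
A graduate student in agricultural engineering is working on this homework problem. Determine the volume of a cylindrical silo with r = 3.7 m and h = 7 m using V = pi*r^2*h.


V = pi * r^2 * h
  = pi * 3.7^2 * 7
  = pi * 13.69 * 7
  = 301.06 m^3


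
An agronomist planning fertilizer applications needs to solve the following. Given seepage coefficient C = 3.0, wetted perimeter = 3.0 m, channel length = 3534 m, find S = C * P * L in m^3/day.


S = C * P * L
  = 3.0 * 3.0 * 3534
  = 31806 m^3/day


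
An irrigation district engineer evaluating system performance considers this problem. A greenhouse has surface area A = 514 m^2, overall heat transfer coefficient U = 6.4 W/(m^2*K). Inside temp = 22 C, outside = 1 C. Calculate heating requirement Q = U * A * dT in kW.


dT = 22 - (1) = 21 K
Q = U * A * dT
  = 6.4 * 514 * 21
  = 69081.60 W = 69.08 kW


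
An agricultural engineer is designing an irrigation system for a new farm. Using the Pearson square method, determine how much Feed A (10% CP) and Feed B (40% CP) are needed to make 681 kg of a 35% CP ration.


parts_A = CP_b - target = 40 - 35 = 5
parts_B = target - CP_a = 35 - 10 = 25
total_parts = 5 + 25 = 30
Feed A = 681 * 5 / 30 = 113.50 kg
Feed B = 681 * 25 / 30 = 567.50 kg

113.50 kg


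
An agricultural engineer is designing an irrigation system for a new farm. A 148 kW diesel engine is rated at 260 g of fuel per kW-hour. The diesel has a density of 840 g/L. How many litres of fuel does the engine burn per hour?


FC = P * BSFC / rho_fuel
   = 148 * 260 / 840
   = 38480 / 840
   = 45.81 L/h


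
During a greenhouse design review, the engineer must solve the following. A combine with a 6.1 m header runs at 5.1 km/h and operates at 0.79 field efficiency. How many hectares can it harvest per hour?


C = w * v * eta_f / 10
  = 6.1 * 5.1 * 0.79 / 10
  = 24.58 / 10
  = 2.46 ha/h


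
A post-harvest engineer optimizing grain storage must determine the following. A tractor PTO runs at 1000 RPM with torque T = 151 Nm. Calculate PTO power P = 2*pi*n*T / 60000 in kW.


P = 2*pi*n*T / 60000
  = 2*pi * 1000 * 151 / 60000
  = 948760.98 / 60000
  = 15.81 kW


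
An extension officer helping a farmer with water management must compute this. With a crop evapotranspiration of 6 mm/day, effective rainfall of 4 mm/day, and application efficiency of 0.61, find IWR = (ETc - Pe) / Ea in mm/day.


IWR = (ETc - Pe) / Ea
    = (6 - 4) / 0.61
    = 2 / 0.61
    = 3.28 mm/day


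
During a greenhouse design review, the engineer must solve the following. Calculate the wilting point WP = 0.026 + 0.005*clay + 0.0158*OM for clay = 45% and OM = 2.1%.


WP = 0.026 + 0.005*45 + 0.0158*2.1
   = 0.026 + 0.2250 + 0.0332
   = 0.2842


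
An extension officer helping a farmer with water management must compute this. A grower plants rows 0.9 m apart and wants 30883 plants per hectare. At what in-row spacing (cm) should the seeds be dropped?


spacing = 10000 / (row_sp * density)
        = 10000 / (0.9 * 30883)
        = 10000 / 27794.70
        = 0.35978 m = 35.98 cm


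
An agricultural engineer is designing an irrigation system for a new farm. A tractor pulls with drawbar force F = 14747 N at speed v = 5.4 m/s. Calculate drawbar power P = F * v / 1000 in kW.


P = F * v / 1000
  = 14747 * 5.4 / 1000
  = 79633.80 / 1000
  = 79.63 kW


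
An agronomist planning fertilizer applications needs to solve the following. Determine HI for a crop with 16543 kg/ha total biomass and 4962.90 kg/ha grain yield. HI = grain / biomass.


HI = grain_yield / biomass
   = 4962.90 / 16543
   = 0.30


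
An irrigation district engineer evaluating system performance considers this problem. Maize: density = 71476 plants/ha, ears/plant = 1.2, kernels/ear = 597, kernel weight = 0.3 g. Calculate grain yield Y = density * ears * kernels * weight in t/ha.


Y = density * ears * kernels * kw
  = 71476 * 1.2 * 597 * 0.3 g/ha
  = 15361621.92 g/ha
  = 15361.62 kg/ha = 15.36 t/ha


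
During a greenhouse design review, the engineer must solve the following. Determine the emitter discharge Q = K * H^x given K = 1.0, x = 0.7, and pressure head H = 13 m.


Q = K * H^x
  = 1.0 * 13^0.7
  = 1.0 * 6.0223
  = 6.02 L/h


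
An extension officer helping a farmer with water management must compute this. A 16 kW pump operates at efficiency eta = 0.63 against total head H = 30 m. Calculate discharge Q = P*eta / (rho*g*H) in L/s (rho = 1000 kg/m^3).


Q = (P * 1000 * eta) / (rho * g * H)
  = (16 * 1000 * 0.63) / (1000 * 9.81 * 30)
  = 10080 / 294300
  = 0.03425 m^3/s = 34.25 L/s


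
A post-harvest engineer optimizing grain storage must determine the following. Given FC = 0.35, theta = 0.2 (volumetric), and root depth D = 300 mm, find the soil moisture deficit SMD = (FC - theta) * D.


SMD = (FC - theta) * D
    = (0.35 - 0.2) * 300
    = 0.150 * 300
    = 45 mm


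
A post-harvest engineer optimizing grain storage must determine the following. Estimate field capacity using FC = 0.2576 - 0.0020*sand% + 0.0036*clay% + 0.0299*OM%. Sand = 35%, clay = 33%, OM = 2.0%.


FC = 0.2576 - 0.0020*35 + 0.0036*33 + 0.0299*2.0
   = 0.2576 - 0.0700 + 0.1188 + 0.0598
   = 0.3662


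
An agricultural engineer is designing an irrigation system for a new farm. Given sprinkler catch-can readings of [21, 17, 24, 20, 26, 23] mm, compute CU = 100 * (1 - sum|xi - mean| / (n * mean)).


xbar = 131 / 6 = 21.833
sum|xi - xbar| = 15
CU = 100 * (1 - 15 / (6 * 21.833))
   = 100 * (1 - 0.1145)
   = 88.55%


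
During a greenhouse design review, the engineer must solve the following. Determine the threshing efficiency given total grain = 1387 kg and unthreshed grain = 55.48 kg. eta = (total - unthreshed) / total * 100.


eta = (total - unthreshed) / total * 100
    = (1387 - 55.48) / 1387 * 100
    = 1331.52 / 1387 * 100
    = 96%
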